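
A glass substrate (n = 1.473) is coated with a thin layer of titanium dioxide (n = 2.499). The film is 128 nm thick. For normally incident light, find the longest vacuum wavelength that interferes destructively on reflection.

640 nm

Top surface (1.0 → 2.499): reflection off a higher-index medium gives a half-wave phase shift.
Ray reflecting at the bottom interface goes from n = 2.499 toward n = 1.473: no phase shift.
Exactly one π shift → a net half-wave offset.
With one net inversion, destructive interference in reflection requires 2 n t = m λ.
λ = 2 n t / m. The longest wavelength is m = 1: λ = 2 × 2.499 × 128 / 1.00 = 640 nm.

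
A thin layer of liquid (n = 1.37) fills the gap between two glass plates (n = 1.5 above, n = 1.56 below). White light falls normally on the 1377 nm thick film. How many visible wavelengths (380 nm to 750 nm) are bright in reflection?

At the upper boundary (n = 1.5 to n = 1.37) the reflected ray undergoes no phase shift.
At the lower boundary (n = 1.37 to n = 1.56) the reflected ray undergoes a half-wave phase shift.
Exactly one π shift → a net half-wave offset.
With one net inversion, constructive interference in reflection requires 2 n t = (m + ½) λ.
λ = 2 n t / (m + ½) = 3773 / (m + ½) nm.
m=4: 838 nm (IR); m=5: 686 nm (visible); m=6: 580 nm (visible); m=7: 503 nm (visible); m=8: 444 nm (visible); m=9: 397 nm (visible); m=10: 359 nm (UV).

5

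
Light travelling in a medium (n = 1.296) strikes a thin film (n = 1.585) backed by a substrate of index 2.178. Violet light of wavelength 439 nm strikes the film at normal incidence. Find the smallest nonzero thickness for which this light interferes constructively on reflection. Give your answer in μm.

0.138 μm

Top surface (1.296 → 1.585): reflection off a higher-index medium gives a half-wave phase shift.
At the lower boundary (n = 1.585 to n = 2.178) the reflected ray undergoes a half-wave phase shift.
Zero or two π shifts → no net half-wave offset.
So the condition for constructive reflection is 2 n t = m λ.
The smallest nonzero thickness corresponds to m = 1: t = m λ / (2 n) = 1.00 × 439 / (2 × 1.585) = 138 nm.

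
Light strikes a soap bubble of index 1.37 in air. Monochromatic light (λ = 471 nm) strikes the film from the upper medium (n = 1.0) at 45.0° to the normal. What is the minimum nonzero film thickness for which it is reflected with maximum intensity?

Top surface (1.0 → 1.37): reflection off a higher-index medium gives a half-wave phase shift.
Ray reflecting at the bottom interface goes from n = 1.37 toward n = 1.0: no phase shift.
The two reflections differ by half a wavelength.
With one net inversion, constructive interference in reflection requires 2 n t cos θ_r = (m + ½) λ.
Snell's law: 1.0 sin 45.0° = 1.37 sin θ_r → sin θ_r = 0.516, cos θ_r = 0.857.
Minimum at m = 0: t = λ / (4 n cos θ_r) = 471 / (4 × 1.37 × 0.857) = 100 nm.

100 nm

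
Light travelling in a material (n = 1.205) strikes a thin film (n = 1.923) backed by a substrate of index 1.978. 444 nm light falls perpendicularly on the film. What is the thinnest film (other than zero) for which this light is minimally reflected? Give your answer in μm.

At the upper boundary (n = 1.205 to n = 1.923) the reflected ray undergoes a half-wave phase shift.
Ray reflecting at the bottom interface goes from n = 1.923 toward n = 1.978: a half-wave phase shift.
The two reflections carry the same phase change, so no net offset.
With no net inversion, destructive interference in reflection requires 2 n t = (m + ½) λ.
Minimum at m = 0: t = λ / (4 n) = 444 / (4 × 1.923) = 57.7 nm.

0.0577 μm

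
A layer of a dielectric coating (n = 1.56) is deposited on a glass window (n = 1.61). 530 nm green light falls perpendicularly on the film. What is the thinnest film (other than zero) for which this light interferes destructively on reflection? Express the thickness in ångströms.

Top surface (1.0 → 1.56): reflection off a higher-index medium gives a half-wave phase shift.
At the lower boundary (n = 1.56 to n = 1.61) the reflected ray undergoes a half-wave phase shift.
Zero or two π shifts → no net half-wave offset.
With no net inversion, destructive interference in reflection requires 2 n t = (m + ½) λ.
Minimum at m = 0: t = λ / (4 n) = 530 / (4 × 1.56) = 84.9 nm.

849 Å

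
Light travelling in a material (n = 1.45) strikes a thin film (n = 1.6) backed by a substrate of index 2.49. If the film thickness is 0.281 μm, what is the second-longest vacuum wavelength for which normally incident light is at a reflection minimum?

At the upper boundary (n = 1.45 to n = 1.6) the reflected ray undergoes a half-wave phase shift.
Bottom surface (1.6 → 2.49): reflection off a higher-index medium gives a half-wave phase shift.
Zero or two π shifts → no net half-wave offset.
With no net inversion, destructive interference in reflection requires 2 n t = (m + ½) λ.
λ = 2 n t / (m + ½). The second-longest wavelength is m = 1: λ = 2 × 1.6 × 281 / 1.50 = 599 nm.

599 nm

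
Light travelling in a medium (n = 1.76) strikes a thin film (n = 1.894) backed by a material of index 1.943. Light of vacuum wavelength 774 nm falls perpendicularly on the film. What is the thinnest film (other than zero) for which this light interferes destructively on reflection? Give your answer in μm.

0.102 μm

Ray reflecting at the top interface goes from n = 1.76 toward n = 1.894: a half-wave phase shift.
Bottom surface (1.894 → 1.943): reflection off a higher-index medium gives a half-wave phase shift.
The two reflections carry the same phase change, so no net offset.
For weak reflection here: 2 n t = (m + ½) λ.
Minimum at m = 0: t = λ / (4 n) = 774 / (4 × 1.894) = 102 nm.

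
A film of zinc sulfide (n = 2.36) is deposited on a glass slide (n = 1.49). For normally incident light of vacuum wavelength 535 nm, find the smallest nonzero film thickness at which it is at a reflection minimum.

113 nm

Top surface (1.0 → 2.36): reflection off a higher-index medium gives a half-wave phase shift.
At the lower boundary (n = 2.36 to n = 1.49) the reflected ray undergoes no phase shift.
Exactly one π shift → a net half-wave offset.
With one net inversion, destructive interference in reflection requires 2 n t = m λ.
Minimum nonzero at m = 1: t = λ / (2 n) = 535 / (2 × 2.36) = 113 nm.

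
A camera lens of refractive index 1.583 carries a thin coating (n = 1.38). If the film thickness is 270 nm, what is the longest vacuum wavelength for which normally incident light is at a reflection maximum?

745 nm

At the upper boundary (n = 1.0 to n = 1.38) the reflected ray undergoes a half-wave phase shift.
Bottom surface (1.38 → 1.583): reflection off a higher-index medium gives a half-wave phase shift.
Zero or two π shifts → no net half-wave offset.
With no net inversion, constructive interference in reflection requires 2 n t = m λ.
λ = 2 n t / m. The longest wavelength is m = 1: λ = 2 × 1.38 × 270 / 1.00 = 745 nm.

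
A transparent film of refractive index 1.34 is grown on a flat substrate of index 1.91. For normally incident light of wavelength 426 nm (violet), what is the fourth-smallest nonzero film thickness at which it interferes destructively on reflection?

Ray reflecting at the top interface goes from n = 1.0 toward n = 1.34: a half-wave phase shift.
At the lower boundary (n = 1.34 to n = 1.91) the reflected ray undergoes a half-wave phase shift.
The two reflections carry the same phase change, so no net offset.
For weak reflection here: 2 n t = (m + ½) λ.
The fourth-smallest nonzero thickness corresponds to m = 3: t = (m + ½) λ / (2 n) = 3.50 × 426 / (2 × 1.34) = 556 nm.

556 nm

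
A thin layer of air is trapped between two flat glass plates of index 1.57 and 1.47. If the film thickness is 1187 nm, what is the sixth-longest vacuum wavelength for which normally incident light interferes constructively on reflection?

432 nm

At the upper boundary (n = 1.57 to n = 1.0) the reflected ray undergoes no phase shift.
Ray reflecting at the bottom interface goes from n = 1.0 toward n = 1.47: a half-wave phase shift.
The two reflections differ by half a wavelength.
With one net inversion, constructive interference in reflection requires 2 n t = (m + ½) λ.
λ = 2 n t / (m + ½). The sixth-longest wavelength is m = 5: λ = 2 × 1.0 × 1187 / 5.50 = 432 nm.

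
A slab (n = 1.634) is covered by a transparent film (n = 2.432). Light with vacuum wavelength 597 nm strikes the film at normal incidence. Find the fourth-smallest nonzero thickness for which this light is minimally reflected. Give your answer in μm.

0.491 μm

Top surface (1.0 → 2.432): reflection off a higher-index medium gives a half-wave phase shift.
At the lower boundary (n = 2.432 to n = 1.634) the reflected ray undergoes no phase shift.
The two reflections differ by half a wavelength.
So the condition for destructive reflection is 2 n t = m λ.
The fourth-smallest nonzero thickness corresponds to m = 4: t = m λ / (2 n) = 4.00 × 597 / (2 × 2.432) = 491 nm.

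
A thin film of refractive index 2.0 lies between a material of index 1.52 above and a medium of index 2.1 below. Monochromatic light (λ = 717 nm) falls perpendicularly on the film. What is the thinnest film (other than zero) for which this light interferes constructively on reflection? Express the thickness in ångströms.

Top surface (1.52 → 2.0): reflection off a higher-index medium gives a half-wave phase shift.
Ray reflecting at the bottom interface goes from n = 2.0 toward n = 2.1: a half-wave phase shift.
Net: no relative phase inversion (both shifts match).
For maximum reflection here: 2 n t = m λ.
Minimum nonzero at m = 1: t = λ / (2 n) = 717 / (2 × 2.0) = 179 nm.

1793 Å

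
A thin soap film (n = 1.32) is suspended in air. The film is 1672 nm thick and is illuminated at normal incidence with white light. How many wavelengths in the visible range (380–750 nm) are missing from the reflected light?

Ray reflecting at the top interface goes from n = 1.0 toward n = 1.32: a half-wave phase shift.
Bottom surface (1.32 → 1.0): reflection off a lower-index medium gives no phase shift.
Exactly one π shift → a net half-wave offset.
For weak reflection here: 2 n t = m λ.
λ = 2 n t / m = 4414 / m nm.
m=5: 883 nm (IR); m=6: 736 nm (visible); m=7: 631 nm (visible); m=8: 552 nm (visible); m=9: 490 nm (visible); m=10: 441 nm (visible); m=11: 401 nm (visible); m=12: 368 nm (UV).

6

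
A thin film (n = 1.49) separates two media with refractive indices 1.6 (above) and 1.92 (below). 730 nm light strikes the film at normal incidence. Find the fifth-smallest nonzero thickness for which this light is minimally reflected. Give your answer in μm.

At the upper boundary (n = 1.6 to n = 1.49) the reflected ray undergoes no phase shift.
Ray reflecting at the bottom interface goes from n = 1.49 toward n = 1.92: a half-wave phase shift.
Exactly one π shift → a net half-wave offset.
So the condition for destructive reflection is 2 n t = m λ.
The fifth-smallest nonzero thickness corresponds to m = 5: t = m λ / (2 n) = 5.00 × 730 / (2 × 1.49) = 1225 nm.

1.22 μm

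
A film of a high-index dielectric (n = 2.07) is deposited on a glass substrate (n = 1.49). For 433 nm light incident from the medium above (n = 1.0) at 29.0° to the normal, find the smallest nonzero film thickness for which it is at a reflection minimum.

At the upper boundary (n = 1.0 to n = 2.07) the reflected ray undergoes a half-wave phase shift.
At the lower boundary (n = 2.07 to n = 1.49) the reflected ray undergoes no phase shift.
Net: one phase inversion between the two reflected rays.
For minimum reflection here: 2 n t cos θ_r = m λ.
Snell's law: 1.0 sin 29.0° = 2.07 sin θ_r → sin θ_r = 0.234, cos θ_r = 0.972.
Minimum nonzero at m = 1: t = λ / (2 n cos θ_r) = 433 / (2 × 2.07 × 0.972) = 108 nm.

108 nm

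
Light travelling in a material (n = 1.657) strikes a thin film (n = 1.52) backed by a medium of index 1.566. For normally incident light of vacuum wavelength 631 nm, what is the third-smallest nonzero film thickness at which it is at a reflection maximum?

Ray reflecting at the top interface goes from n = 1.657 toward n = 1.52: no phase shift.
At the lower boundary (n = 1.52 to n = 1.566) the reflected ray undergoes a half-wave phase shift.
Net: one phase inversion between the two reflected rays.
With one net inversion, constructive interference in reflection requires 2 n t = (m + ½) λ.
The third-smallest nonzero thickness corresponds to m = 2: t = (m + ½) λ / (2 n) = 2.50 × 631 / (2 × 1.52) = 519 nm.

519 nm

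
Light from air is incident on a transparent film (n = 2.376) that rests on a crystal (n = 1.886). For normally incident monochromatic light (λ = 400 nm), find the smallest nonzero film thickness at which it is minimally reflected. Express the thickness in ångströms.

Top surface (1.0 → 2.376): reflection off a higher-index medium gives a half-wave phase shift.
Bottom surface (2.376 → 1.886): reflection off a lower-index medium gives no phase shift.
The two reflections differ by half a wavelength.
With one net inversion, destructive interference in reflection requires 2 n t = m λ.
Minimum nonzero at m = 1: t = λ / (2 n) = 400 / (2 × 2.376) = 84.2 nm.

842 Å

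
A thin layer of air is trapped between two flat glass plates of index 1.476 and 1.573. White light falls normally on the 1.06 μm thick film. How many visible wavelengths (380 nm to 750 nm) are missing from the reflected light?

Top surface (1.476 → 1.0): reflection off a lower-index medium gives no phase shift.
Bottom surface (1.0 → 1.573): reflection off a higher-index medium gives a half-wave phase shift.
The two reflections differ by half a wavelength.
So the condition for destructive reflection is 2 n t = m λ.
λ = 2 n t / m = 2120 / m nm.
m=2: 1060 nm (IR); m=3: 707 nm (visible); m=4: 530 nm (visible); m=5: 424 nm (visible); m=6: 353 nm (UV).

3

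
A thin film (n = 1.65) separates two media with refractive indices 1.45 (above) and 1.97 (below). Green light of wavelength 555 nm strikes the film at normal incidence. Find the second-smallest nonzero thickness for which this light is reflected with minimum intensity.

252 nm

Ray reflecting at the top interface goes from n = 1.45 toward n = 1.65: a half-wave phase shift.
Bottom surface (1.65 → 1.97): reflection off a higher-index medium gives a half-wave phase shift.
Net: no relative phase inversion (both shifts match).
So the condition for destructive reflection is 2 n t = (m + ½) λ.
The second-smallest nonzero thickness corresponds to m = 1: t = (m + ½) λ / (2 n) = 1.50 × 555 / (2 × 1.65) = 252 nm.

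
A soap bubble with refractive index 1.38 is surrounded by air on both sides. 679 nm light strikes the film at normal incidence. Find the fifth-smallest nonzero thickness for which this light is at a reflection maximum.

1107 nm

Ray reflecting at the top interface goes from n = 1.0 toward n = 1.38: a half-wave phase shift.
Bottom surface (1.38 → 1.0): reflection off a lower-index medium gives no phase shift.
The two reflections differ by half a wavelength.
So the condition for constructive reflection is 2 n t = (m + ½) λ.
The fifth-smallest nonzero thickness corresponds to m = 4: t = (m + ½) λ / (2 n) = 4.50 × 679 / (2 × 1.38) = 1107 nm.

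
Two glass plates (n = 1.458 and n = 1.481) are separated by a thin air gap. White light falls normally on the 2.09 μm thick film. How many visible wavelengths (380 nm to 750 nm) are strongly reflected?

Top surface (1.458 → 1.0): reflection off a lower-index medium gives no phase shift.
Bottom surface (1.0 → 1.481): reflection off a higher-index medium gives a half-wave phase shift.
Exactly one π shift → a net half-wave offset.
With one net inversion, constructive interference in reflection requires 2 n t = (m + ½) λ.
λ = 2 n t / (m + ½) = 4180 / (m + ½) nm.
m=5: 760 nm (IR); m=6: 643 nm (visible); m=7: 557 nm (visible); m=8: 492 nm (visible); m=9: 440 nm (visible); m=10: 398 nm (visible); m=11: 363 nm (UV).

5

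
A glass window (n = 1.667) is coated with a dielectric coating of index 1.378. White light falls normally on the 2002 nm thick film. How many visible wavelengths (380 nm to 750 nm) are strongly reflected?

At the upper boundary (n = 1.0 to n = 1.378) the reflected ray undergoes a half-wave phase shift.
At the lower boundary (n = 1.378 to n = 1.667) the reflected ray undergoes a half-wave phase shift.
Net: no relative phase inversion (both shifts match).
For bright reflection here: 2 n t = m λ.
λ = 2 n t / m = 5518 / m nm.
m=7: 788 nm (IR); m=8: 690 nm (visible); m=9: 613 nm (visible); m=10: 552 nm (visible); m=11: 502 nm (visible); m=12: 460 nm (visible); m=13: 424 nm (visible); m=14: 394 nm (visible); m=15: 368 nm (UV).

7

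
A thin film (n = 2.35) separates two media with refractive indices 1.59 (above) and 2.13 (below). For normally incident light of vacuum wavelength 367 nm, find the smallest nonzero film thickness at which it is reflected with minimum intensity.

78.1 nm

At the upper boundary (n = 1.59 to n = 2.35) the reflected ray undergoes a half-wave phase shift.
Bottom surface (2.35 → 2.13): reflection off a lower-index medium gives no phase shift.
The two reflections differ by half a wavelength.
With one net inversion, destructive interference in reflection requires 2 n t = m λ.
Minimum nonzero at m = 1: t = λ / (2 n) = 367 / (2 × 2.35) = 78.1 nm.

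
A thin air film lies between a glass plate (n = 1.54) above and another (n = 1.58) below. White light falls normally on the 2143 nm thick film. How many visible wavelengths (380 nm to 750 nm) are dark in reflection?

6

Top surface (1.54 → 1.0): reflection off a lower-index medium gives no phase shift.
At the lower boundary (n = 1.0 to n = 1.58) the reflected ray undergoes a half-wave phase shift.
Net: one phase inversion between the two reflected rays.
So the condition for destructive reflection is 2 n t = m λ.
λ = 2 n t / m = 4286 / m nm.
m=5: 857 nm (IR); m=6: 714 nm (visible); m=7: 612 nm (visible); m=8: 536 nm (visible); m=9: 476 nm (visible); m=10: 429 nm (visible); m=11: 390 nm (visible); m=12: 357 nm (UV).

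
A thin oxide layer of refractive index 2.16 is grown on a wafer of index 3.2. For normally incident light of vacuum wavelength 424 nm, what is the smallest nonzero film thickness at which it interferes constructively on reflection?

98.1 nm

Ray reflecting at the top interface goes from n = 1.0 toward n = 2.16: a half-wave phase shift.
Bottom surface (2.16 → 3.2): reflection off a higher-index medium gives a half-wave phase shift.
Zero or two π shifts → no net half-wave offset.
So the condition for constructive reflection is 2 n t = m λ.
The smallest nonzero thickness corresponds to m = 1: t = m λ / (2 n) = 1.00 × 424 / (2 × 2.16) = 98.1 nm.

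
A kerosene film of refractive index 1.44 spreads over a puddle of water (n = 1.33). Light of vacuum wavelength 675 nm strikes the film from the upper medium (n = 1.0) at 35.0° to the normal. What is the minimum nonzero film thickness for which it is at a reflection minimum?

256 nm

Ray reflecting at the top interface goes from n = 1.0 toward n = 1.44: a half-wave phase shift.
At the lower boundary (n = 1.44 to n = 1.33) the reflected ray undergoes no phase shift.
Net: one phase inversion between the two reflected rays.
With one net inversion, destructive interference in reflection requires 2 n t cos θ_r = m λ.
Snell's law: 1.0 sin 35.0° = 1.44 sin θ_r → sin θ_r = 0.398, cos θ_r = 0.917.
Minimum nonzero at m = 1: t = λ / (2 n cos θ_r) = 675 / (2 × 1.44 × 0.917) = 256 nm.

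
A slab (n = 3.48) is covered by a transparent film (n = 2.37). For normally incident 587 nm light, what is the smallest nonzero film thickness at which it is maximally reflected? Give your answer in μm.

0.124 μm

Ray reflecting at the top interface goes from n = 1.0 toward n = 2.37: a half-wave phase shift.
Ray reflecting at the bottom interface goes from n = 2.37 toward n = 3.48: a half-wave phase shift.
Zero or two π shifts → no net half-wave offset.
With no net inversion, constructive interference in reflection requires 2 n t = m λ.
The smallest nonzero thickness corresponds to m = 1: t = m λ / (2 n) = 1.00 × 587 / (2 × 2.37) = 124 nm.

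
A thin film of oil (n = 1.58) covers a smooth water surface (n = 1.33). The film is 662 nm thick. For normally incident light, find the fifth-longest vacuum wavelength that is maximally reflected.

Top surface (1.0 → 1.58): reflection off a higher-index medium gives a half-wave phase shift.
Ray reflecting at the bottom interface goes from n = 1.58 toward n = 1.33: no phase shift.
Exactly one π shift → a net half-wave offset.
So the condition for constructive reflection is 2 n t = (m + ½) λ.
λ = 2 n t / (m + ½). The fifth-longest wavelength is m = 4: λ = 2 × 1.58 × 662 / 4.50 = 465 nm.

465 nm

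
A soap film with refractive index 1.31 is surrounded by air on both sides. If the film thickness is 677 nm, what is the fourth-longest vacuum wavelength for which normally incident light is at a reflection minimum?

At the upper boundary (n = 1.0 to n = 1.31) the reflected ray undergoes a half-wave phase shift.
Ray reflecting at the bottom interface goes from n = 1.31 toward n = 1.0: no phase shift.
Exactly one π shift → a net half-wave offset.
For dark reflection here: 2 n t = m λ.
λ = 2 n t / m. The fourth-longest wavelength is m = 4: λ = 2 × 1.31 × 677 / 4.00 = 443 nm.

443 nm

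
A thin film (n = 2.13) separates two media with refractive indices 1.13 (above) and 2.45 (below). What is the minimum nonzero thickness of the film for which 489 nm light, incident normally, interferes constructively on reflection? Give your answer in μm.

Top surface (1.13 → 2.13): reflection off a higher-index medium gives a half-wave phase shift.
Bottom surface (2.13 → 2.45): reflection off a higher-index medium gives a half-wave phase shift.
Zero or two π shifts → no net half-wave offset.
For maximum reflection here: 2 n t = m λ.
Minimum nonzero at m = 1: t = λ / (2 n) = 489 / (2 × 2.13) = 115 nm.

0.115 μm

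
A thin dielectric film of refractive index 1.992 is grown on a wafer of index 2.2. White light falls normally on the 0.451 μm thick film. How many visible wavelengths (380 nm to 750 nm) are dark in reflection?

At the upper boundary (n = 1.0 to n = 1.992) the reflected ray undergoes a half-wave phase shift.
Bottom surface (1.992 → 2.2): reflection off a higher-index medium gives a half-wave phase shift.
Net: no relative phase inversion (both shifts match).
With no net inversion, destructive interference in reflection requires 2 n t = (m + ½) λ.
λ = 2 n t / (m + ½) = 1797 / (m + ½) nm.
m=1: 1198 nm (IR); m=2: 719 nm (visible); m=3: 513 nm (visible); m=4: 399 nm (visible); m=5: 327 nm (UV).

3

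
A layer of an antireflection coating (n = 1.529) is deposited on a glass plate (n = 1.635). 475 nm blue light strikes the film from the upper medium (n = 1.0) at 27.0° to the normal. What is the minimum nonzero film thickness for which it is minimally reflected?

At the upper boundary (n = 1.0 to n = 1.529) the reflected ray undergoes a half-wave phase shift.
Bottom surface (1.529 → 1.635): reflection off a higher-index medium gives a half-wave phase shift.
Net: no relative phase inversion (both shifts match).
So the condition for destructive reflection is 2 n t cos θ_r = (m + ½) λ.
Snell's law: 1.0 sin 27.0° = 1.529 sin θ_r → sin θ_r = 0.297, cos θ_r = 0.955.
Minimum at m = 0: t = λ / (4 n cos θ_r) = 475 / (4 × 1.529 × 0.955) = 81.3 nm.

81.3 nm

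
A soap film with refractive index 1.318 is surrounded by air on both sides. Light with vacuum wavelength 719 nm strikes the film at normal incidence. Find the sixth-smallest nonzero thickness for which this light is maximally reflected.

At the upper boundary (n = 1.0 to n = 1.318) the reflected ray undergoes a half-wave phase shift.
At the lower boundary (n = 1.318 to n = 1.0) the reflected ray undergoes no phase shift.
Exactly one π shift → a net half-wave offset.
So the condition for constructive reflection is 2 n t = (m + ½) λ.
The sixth-smallest nonzero thickness corresponds to m = 5: t = (m + ½) λ / (2 n) = 5.50 × 719 / (2 × 1.318) = 1500 nm.

1500 nm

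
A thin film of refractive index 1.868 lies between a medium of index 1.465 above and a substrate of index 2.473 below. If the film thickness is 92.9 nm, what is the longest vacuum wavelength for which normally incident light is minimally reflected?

Ray reflecting at the top interface goes from n = 1.465 toward n = 1.868: a half-wave phase shift.
At the lower boundary (n = 1.868 to n = 2.473) the reflected ray undergoes a half-wave phase shift.
Zero or two π shifts → no net half-wave offset.
So the condition for destructive reflection is 2 n t = (m + ½) λ.
λ = 2 n t / (m + ½). The longest wavelength is m = 0: λ = 2 × 1.868 × 92.9 / 0.500 = 694 nm.

694 nm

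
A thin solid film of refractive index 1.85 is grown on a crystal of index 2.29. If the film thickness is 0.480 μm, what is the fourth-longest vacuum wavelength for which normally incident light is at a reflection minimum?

Ray reflecting at the top interface goes from n = 1.0 toward n = 1.85: a half-wave phase shift.
Bottom surface (1.85 → 2.29): reflection off a higher-index medium gives a half-wave phase shift.
Zero or two π shifts → no net half-wave offset.
So the condition for destructive reflection is 2 n t = (m + ½) λ.
λ = 2 n t / (m + ½). The fourth-longest wavelength is m = 3: λ = 2 × 1.85 × 480 / 3.50 = 507 nm.

507 nm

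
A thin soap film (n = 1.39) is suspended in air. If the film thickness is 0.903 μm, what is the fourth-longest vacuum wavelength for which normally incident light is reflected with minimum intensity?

Ray reflecting at the top interface goes from n = 1.0 toward n = 1.39: a half-wave phase shift.
At the lower boundary (n = 1.39 to n = 1.0) the reflected ray undergoes no phase shift.
Net: one phase inversion between the two reflected rays.
So the condition for destructive reflection is 2 n t = m λ.
λ = 2 n t / m. The fourth-longest wavelength is m = 4: λ = 2 × 1.39 × 903 / 4.00 = 628 nm.

628 nm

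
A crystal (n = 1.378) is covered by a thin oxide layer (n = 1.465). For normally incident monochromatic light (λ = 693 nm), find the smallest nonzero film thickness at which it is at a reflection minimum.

237 nm

Top surface (1.0 → 1.465): reflection off a higher-index medium gives a half-wave phase shift.
Bottom surface (1.465 → 1.378): reflection off a lower-index medium gives no phase shift.
Exactly one π shift → a net half-wave offset.
With one net inversion, destructive interference in reflection requires 2 n t = m λ.
Minimum nonzero at m = 1: t = λ / (2 n) = 693 / (2 × 1.465) = 237 nm.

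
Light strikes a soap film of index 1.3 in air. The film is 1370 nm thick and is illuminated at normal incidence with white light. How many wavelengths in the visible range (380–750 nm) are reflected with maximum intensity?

Ray reflecting at the top interface goes from n = 1.0 toward n = 1.3: a half-wave phase shift.
Bottom surface (1.3 → 1.0): reflection off a lower-index medium gives no phase shift.
The two reflections differ by half a wavelength.
For maximum reflection here: 2 n t = (m + ½) λ.
λ = 2 n t / (m + ½) = 3562 / (m + ½) nm.
m=4: 792 nm (IR); m=5: 648 nm (visible); m=6: 548 nm (visible); m=7: 475 nm (visible); m=8: 419 nm (visible); m=9: 375 nm (UV).

4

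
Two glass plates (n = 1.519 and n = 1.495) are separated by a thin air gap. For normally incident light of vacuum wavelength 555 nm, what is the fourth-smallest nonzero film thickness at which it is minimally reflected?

Ray reflecting at the top interface goes from n = 1.519 toward n = 1.0: no phase shift.
Ray reflecting at the bottom interface goes from n = 1.0 toward n = 1.495: a half-wave phase shift.
The two reflections differ by half a wavelength.
For dark reflection here: 2 n t = m λ.
The fourth-smallest nonzero thickness corresponds to m = 4: t = m λ / (2 n) = 4.00 × 555 / (2 × 1.0) = 1110 nm.

1110 nm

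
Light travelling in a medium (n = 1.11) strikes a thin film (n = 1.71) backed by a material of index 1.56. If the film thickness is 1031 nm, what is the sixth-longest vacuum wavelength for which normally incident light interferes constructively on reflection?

641 nm

Top surface (1.11 → 1.71): reflection off a higher-index medium gives a half-wave phase shift.
Ray reflecting at the bottom interface goes from n = 1.71 toward n = 1.56: no phase shift.
Net: one phase inversion between the two reflected rays.
So the condition for constructive reflection is 2 n t = (m + ½) λ.
λ = 2 n t / (m + ½). The sixth-longest wavelength is m = 5: λ = 2 × 1.71 × 1031 / 5.50 = 641 nm.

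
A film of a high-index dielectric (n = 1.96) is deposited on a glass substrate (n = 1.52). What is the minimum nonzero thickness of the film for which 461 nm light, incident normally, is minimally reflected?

At the upper boundary (n = 1.0 to n = 1.96) the reflected ray undergoes a half-wave phase shift.
At the lower boundary (n = 1.96 to n = 1.52) the reflected ray undergoes no phase shift.
Net: one phase inversion between the two reflected rays.
So the condition for destructive reflection is 2 n t = m λ.
Minimum nonzero at m = 1: t = λ / (2 n) = 461 / (2 × 1.96) = 118 nm.

118 nm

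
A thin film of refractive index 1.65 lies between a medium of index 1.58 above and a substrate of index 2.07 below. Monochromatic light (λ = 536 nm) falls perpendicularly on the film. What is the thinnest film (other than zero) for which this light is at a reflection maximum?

Top surface (1.58 → 1.65): reflection off a higher-index medium gives a half-wave phase shift.
Ray reflecting at the bottom interface goes from n = 1.65 toward n = 2.07: a half-wave phase shift.
Zero or two π shifts → no net half-wave offset.
So the condition for constructive reflection is 2 n t = m λ.
Minimum nonzero at m = 1: t = λ / (2 n) = 536 / (2 × 1.65) = 162 nm.

162 nm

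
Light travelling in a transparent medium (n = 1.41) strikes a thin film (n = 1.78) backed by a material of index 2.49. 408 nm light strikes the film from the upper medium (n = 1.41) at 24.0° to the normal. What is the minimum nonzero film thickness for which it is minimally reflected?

60.5 nm

Top surface (1.41 → 1.78): reflection off a higher-index medium gives a half-wave phase shift.
Bottom surface (1.78 → 2.49): reflection off a higher-index medium gives a half-wave phase shift.
The two reflections carry the same phase change, so no net offset.
With no net inversion, destructive interference in reflection requires 2 n t cos θ_r = (m + ½) λ.
Snell's law: 1.41 sin 24.0° = 1.78 sin θ_r → sin θ_r = 0.322, cos θ_r = 0.947.
Minimum at m = 0: t = λ / (4 n cos θ_r) = 408 / (4 × 1.78 × 0.947) = 60.5 nm.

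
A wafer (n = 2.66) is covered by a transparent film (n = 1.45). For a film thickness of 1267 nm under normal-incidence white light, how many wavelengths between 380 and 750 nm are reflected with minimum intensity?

5

Ray reflecting at the top interface goes from n = 1.0 toward n = 1.45: a half-wave phase shift.
Bottom surface (1.45 → 2.66): reflection off a higher-index medium gives a half-wave phase shift.
Zero or two π shifts → no net half-wave offset.
With no net inversion, destructive interference in reflection requires 2 n t = (m + ½) λ.
λ = 2 n t / (m + ½) = 3674 / (m + ½) nm.
m=4: 817 nm (IR); m=5: 668 nm (visible); m=6: 565 nm (visible); m=7: 490 nm (visible); m=8: 432 nm (visible); m=9: 387 nm (visible); m=10: 350 nm (UV).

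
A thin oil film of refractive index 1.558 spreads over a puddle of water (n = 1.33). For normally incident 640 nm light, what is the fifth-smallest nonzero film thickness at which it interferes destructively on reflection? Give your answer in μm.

1.03 μm

Ray reflecting at the top interface goes from n = 1.0 toward n = 1.558: a half-wave phase shift.
Ray reflecting at the bottom interface goes from n = 1.558 toward n = 1.33: no phase shift.
Net: one phase inversion between the two reflected rays.
For minimum reflection here: 2 n t = m λ.
The fifth-smallest nonzero thickness corresponds to m = 5: t = m λ / (2 n) = 5.00 × 640 / (2 × 1.558) = 1027 nm.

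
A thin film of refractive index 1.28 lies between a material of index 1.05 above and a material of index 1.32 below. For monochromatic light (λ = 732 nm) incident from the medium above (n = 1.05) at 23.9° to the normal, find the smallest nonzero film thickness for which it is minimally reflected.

Top surface (1.05 → 1.28): reflection off a higher-index medium gives a half-wave phase shift.
At the lower boundary (n = 1.28 to n = 1.32) the reflected ray undergoes a half-wave phase shift.
Zero or two π shifts → no net half-wave offset.
So the condition for destructive reflection is 2 n t cos θ_r = (m + ½) λ.
Snell's law: 1.05 sin 23.9° = 1.28 sin θ_r → sin θ_r = 0.332, cos θ_r = 0.943.
Minimum at m = 0: t = λ / (4 n cos θ_r) = 732 / (4 × 1.28 × 0.943) = 152 nm.

152 nm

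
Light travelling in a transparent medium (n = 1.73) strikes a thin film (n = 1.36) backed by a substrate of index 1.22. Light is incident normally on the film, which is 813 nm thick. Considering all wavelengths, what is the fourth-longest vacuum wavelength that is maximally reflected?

553 nm

Ray reflecting at the top interface goes from n = 1.73 toward n = 1.36: no phase shift.
Ray reflecting at the bottom interface goes from n = 1.36 toward n = 1.22: no phase shift.
Zero or two π shifts → no net half-wave offset.
So the condition for constructive reflection is 2 n t = m λ.
λ = 2 n t / m. The fourth-longest wavelength is m = 4: λ = 2 × 1.36 × 813 / 4.00 = 553 nm.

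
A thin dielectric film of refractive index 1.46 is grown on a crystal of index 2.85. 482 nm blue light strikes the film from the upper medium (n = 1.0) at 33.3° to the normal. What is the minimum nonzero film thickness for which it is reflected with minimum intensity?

89.1 nm

At the upper boundary (n = 1.0 to n = 1.46) the reflected ray undergoes a half-wave phase shift.
At the lower boundary (n = 1.46 to n = 2.85) the reflected ray undergoes a half-wave phase shift.
Net: no relative phase inversion (both shifts match).
For minimum reflection here: 2 n t cos θ_r = (m + ½) λ.
Snell's law: 1.0 sin 33.3° = 1.46 sin θ_r → sin θ_r = 0.376, cos θ_r = 0.927.
Minimum at m = 0: t = λ / (4 n cos θ_r) = 482 / (4 × 1.46 × 0.927) = 89.1 nm.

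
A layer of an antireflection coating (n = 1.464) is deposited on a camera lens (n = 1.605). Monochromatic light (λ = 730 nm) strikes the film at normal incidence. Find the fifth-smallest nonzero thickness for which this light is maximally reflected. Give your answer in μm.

1.25 μm

At the upper boundary (n = 1.0 to n = 1.464) the reflected ray undergoes a half-wave phase shift.
At the lower boundary (n = 1.464 to n = 1.605) the reflected ray undergoes a half-wave phase shift.
Net: no relative phase inversion (both shifts match).
So the condition for constructive reflection is 2 n t = m λ.
The fifth-smallest nonzero thickness corresponds to m = 5: t = m λ / (2 n) = 5.00 × 730 / (2 × 1.464) = 1247 nm.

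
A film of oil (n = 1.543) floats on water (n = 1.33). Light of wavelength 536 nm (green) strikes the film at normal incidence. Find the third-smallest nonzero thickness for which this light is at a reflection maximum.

Top surface (1.0 → 1.543): reflection off a higher-index medium gives a half-wave phase shift.
At the lower boundary (n = 1.543 to n = 1.33) the reflected ray undergoes no phase shift.
Net: one phase inversion between the two reflected rays.
So the condition for constructive reflection is 2 n t = (m + ½) λ.
The third-smallest nonzero thickness corresponds to m = 2: t = (m + ½) λ / (2 n) = 2.50 × 536 / (2 × 1.543) = 434 nm.

434 nm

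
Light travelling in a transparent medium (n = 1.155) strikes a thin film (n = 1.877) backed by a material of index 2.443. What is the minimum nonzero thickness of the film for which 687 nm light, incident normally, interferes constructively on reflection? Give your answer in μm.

Top surface (1.155 → 1.877): reflection off a higher-index medium gives a half-wave phase shift.
Bottom surface (1.877 → 2.443): reflection off a higher-index medium gives a half-wave phase shift.
The two reflections carry the same phase change, so no net offset.
With no net inversion, constructive interference in reflection requires 2 n t = m λ.
Minimum nonzero at m = 1: t = λ / (2 n) = 687 / (2 × 1.877) = 183 nm.

0.183 μm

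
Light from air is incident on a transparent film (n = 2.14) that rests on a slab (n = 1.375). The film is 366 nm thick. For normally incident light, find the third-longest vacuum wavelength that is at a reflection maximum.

627 nm

At the upper boundary (n = 1.0 to n = 2.14) the reflected ray undergoes a half-wave phase shift.
Ray reflecting at the bottom interface goes from n = 2.14 toward n = 1.375: no phase shift.
Net: one phase inversion between the two reflected rays.
For bright reflection here: 2 n t = (m + ½) λ.
λ = 2 n t / (m + ½). The third-longest wavelength is m = 2: λ = 2 × 2.14 × 366 / 2.50 = 627 nm.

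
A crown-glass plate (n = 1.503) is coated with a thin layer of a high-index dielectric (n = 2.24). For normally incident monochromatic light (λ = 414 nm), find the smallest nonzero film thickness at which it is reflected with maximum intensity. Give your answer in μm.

At the upper boundary (n = 1.0 to n = 2.24) the reflected ray undergoes a half-wave phase shift.
Ray reflecting at the bottom interface goes from n = 2.24 toward n = 1.503: no phase shift.
Exactly one π shift → a net half-wave offset.
For maximum reflection here: 2 n t = (m + ½) λ.
Minimum at m = 0: t = λ / (4 n) = 414 / (4 × 2.24) = 46.2 nm.

0.0462 μm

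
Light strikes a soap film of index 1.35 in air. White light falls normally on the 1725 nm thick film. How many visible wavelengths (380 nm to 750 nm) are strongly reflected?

Top surface (1.0 → 1.35): reflection off a higher-index medium gives a half-wave phase shift.
At the lower boundary (n = 1.35 to n = 1.0) the reflected ray undergoes no phase shift.
Exactly one π shift → a net half-wave offset.
For maximum reflection here: 2 n t = (m + ½) λ.
λ = 2 n t / (m + ½) = 4658 / (m + ½) nm.
m=5: 847 nm (IR); m=6: 717 nm (visible); m=7: 621 nm (visible); m=8: 548 nm (visible); m=9: 490 nm (visible); m=10: 444 nm (visible); m=11: 405 nm (visible); m=12: 373 nm (UV).

6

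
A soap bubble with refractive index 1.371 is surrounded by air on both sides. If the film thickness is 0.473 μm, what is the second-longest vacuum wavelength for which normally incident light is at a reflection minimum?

648 nm

Top surface (1.0 → 1.371): reflection off a higher-index medium gives a half-wave phase shift.
Bottom surface (1.371 → 1.0): reflection off a lower-index medium gives no phase shift.
Net: one phase inversion between the two reflected rays.
With one net inversion, destructive interference in reflection requires 2 n t = m λ.
λ = 2 n t / m. The second-longest wavelength is m = 2: λ = 2 × 1.371 × 473 / 2.00 = 648 nm.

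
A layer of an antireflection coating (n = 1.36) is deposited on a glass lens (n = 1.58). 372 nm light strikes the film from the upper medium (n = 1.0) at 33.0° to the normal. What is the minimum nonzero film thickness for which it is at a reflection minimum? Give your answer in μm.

0.0746 μm

At the upper boundary (n = 1.0 to n = 1.36) the reflected ray undergoes a half-wave phase shift.
Bottom surface (1.36 → 1.58): reflection off a higher-index medium gives a half-wave phase shift.
Zero or two π shifts → no net half-wave offset.
So the condition for destructive reflection is 2 n t cos θ_r = (m + ½) λ.
Snell's law: 1.0 sin 33.0° = 1.36 sin θ_r → sin θ_r = 0.400, cos θ_r = 0.916.
Minimum at m = 0: t = λ / (4 n cos θ_r) = 372 / (4 × 1.36 × 0.916) = 74.6 nm.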